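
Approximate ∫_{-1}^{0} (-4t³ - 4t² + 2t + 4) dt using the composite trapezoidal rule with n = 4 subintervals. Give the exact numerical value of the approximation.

h = (0 − (-1))/4 = 0.25.
Nodes t₀,…,t₄ = -1, -0.75, -0.5, -0.25, 0.
f(t) = -4t³ - 4t² + 2t + 4: f₀=2, f₁=1.9375, f₂=2.5, f₃=3.3125, f₄=4.
(h/2)·[f₀ + 2f₁ + 2f₂ + 2f₃ + f₄] = 0.125·(21.5) = 2.6875.

2.6875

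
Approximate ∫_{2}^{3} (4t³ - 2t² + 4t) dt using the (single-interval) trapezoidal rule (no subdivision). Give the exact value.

T = (b−a)/2 · [f(2) + f(3)] = 0.5·[32 + 102] = 67.

67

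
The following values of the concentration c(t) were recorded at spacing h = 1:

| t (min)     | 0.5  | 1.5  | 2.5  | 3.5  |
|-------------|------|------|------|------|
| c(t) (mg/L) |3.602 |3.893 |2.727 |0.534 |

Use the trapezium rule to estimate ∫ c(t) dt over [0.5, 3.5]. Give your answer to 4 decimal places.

h = 1, n = 3.
(h/2)·[y₀ + 2y₁ + 2y₂ + y₃] = 0.5·(17.376) = 8.6880.

8.6880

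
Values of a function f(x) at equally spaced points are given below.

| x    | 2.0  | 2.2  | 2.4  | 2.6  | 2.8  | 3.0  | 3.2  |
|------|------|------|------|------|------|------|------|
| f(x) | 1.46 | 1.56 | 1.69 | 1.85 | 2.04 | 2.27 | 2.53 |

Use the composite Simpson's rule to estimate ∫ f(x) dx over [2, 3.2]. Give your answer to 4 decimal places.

h = 0.2, n = 6.
(h/3)·[y₀ + 4y₁ + 2y₂ + 4y₃ + 2y₄ + 4y₅ + y₆] = 0.066667·(34.17) = 2.2780.

2.2780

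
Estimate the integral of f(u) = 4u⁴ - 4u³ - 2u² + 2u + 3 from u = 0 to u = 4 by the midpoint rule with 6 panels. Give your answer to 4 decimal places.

533.5144

h = (4 − 0)/6 = 0.666667.
Midpoints m₁,…,m₆ = 0.333333, 1, 1.666667, 2.333333, 3, 3.666667.
f(m₁)=3.345679, f(m₂)=3, f(m₃)=13.123457, f(m₄)=64.530864, f(m₅)=207, f(m₆)=509.271605.
h·[f(m₁) + f(m₂) + f(m₃) + f(m₄) + f(m₅) + f(m₆)] = 0.666667·(800.271605) = 533.5144.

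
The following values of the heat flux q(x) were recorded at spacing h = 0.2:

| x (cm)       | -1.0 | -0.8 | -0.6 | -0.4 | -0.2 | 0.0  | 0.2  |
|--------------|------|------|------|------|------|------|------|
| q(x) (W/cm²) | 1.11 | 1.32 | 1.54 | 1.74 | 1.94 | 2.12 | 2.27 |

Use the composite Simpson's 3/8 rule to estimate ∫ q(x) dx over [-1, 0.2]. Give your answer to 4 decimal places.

2.0715

h = 0.2, n = 6.
(3h/8)·[y₀ + 3y₁ + 3y₂ + 2y₃ + 3y₄ + 3y₅ + y₆] = 0.075·(27.62) = 2.0715.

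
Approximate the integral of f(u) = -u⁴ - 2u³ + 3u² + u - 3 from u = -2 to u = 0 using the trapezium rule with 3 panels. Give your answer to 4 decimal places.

h = (0 − (-2))/3 = 0.666667.
Nodes u₀,…,u₃ = -2, -1.333333, -0.666667, 0.
f(u) = -u⁴ - 2u³ + 3u² + u - 3: f₀=7, f₁=2.580247, f₂=-1.938272, f₃=-3.
(h/2)·[f₀ + 2f₁ + 2f₂ + f₃] = 0.333333·(5.283951) = 1.7613.

1.7613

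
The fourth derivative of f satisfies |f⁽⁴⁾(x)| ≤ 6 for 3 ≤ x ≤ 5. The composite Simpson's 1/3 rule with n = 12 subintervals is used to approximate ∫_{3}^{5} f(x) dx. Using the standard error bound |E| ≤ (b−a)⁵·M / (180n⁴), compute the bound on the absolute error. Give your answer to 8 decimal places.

|E| ≤ (2)⁵·6 / (180·12⁴) = 192/3732480 = 0.00005144.

0.00005144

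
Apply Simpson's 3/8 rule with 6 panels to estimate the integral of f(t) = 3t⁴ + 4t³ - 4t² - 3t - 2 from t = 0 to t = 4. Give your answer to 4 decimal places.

753.7778

h = (4 − 0)/6 = 0.666667.
Nodes t₀,…,t₆ = 0, 0.666667, 1.333333, 2, 2.666667, 3.333333, 4.
f(t) = 3t⁴ + 4t³ - 4t² - 3t - 2: f₀=-2, f₁=-4, f₂=5.851852, f₃=56, f₄=189.111111, f₅=462.074074, f₆=946.
(3h/8)·[f₀ + 3f₁ + 3f₂ + 2f₃ + 3f₄ + 3f₅ + f₆] = 0.25·(3015.111111) = 753.7778.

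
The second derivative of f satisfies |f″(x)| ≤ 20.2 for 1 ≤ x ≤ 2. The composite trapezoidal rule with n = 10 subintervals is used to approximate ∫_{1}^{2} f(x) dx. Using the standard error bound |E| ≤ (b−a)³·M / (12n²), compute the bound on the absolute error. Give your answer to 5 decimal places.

0.01683

|E| ≤ (1)³·20.2 / (12·10²) = 20.2/1200 = 0.01683.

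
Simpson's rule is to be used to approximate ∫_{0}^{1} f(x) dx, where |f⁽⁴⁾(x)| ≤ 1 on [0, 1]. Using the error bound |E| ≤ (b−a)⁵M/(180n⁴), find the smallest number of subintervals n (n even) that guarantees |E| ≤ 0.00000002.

Need 1/(180n⁴) ≤ 0.00000002.
n⁴ ≥ 1/(180·0.00000002) = 277778 ⇒ n ≥ 22.9575, so the smallest even n is 24. (n must be even for Simpson's rule.)

24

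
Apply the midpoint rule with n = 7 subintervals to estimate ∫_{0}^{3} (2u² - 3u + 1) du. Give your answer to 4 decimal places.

7.4082

h = (3 − 0)/7 = 0.428571.
Midpoints m₁,…,m₇ = 0.214286, 0.642857, 1.071429, 1.5, 1.928571, 2.357143, 2.785714.
f(m₁)=0.448980, f(m₂)=-0.102041, f(m₃)=0.081633, f(m₄)=1, f(m₅)=2.653061, f(m₆)=5.040816, f(m₇)=8.163265.
h·[f(m₁) + f(m₂) + f(m₃) + f(m₄) + f(m₅) + f(m₆) + f(m₇)] = 0.428571·(17.285714) = 7.4082.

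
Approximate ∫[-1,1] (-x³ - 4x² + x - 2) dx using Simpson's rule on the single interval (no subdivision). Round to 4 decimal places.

-6.6667

S = (b−a)/6 · [f(-1) + 4f(0) + f(1)] = 0.333333·[(-6) + 4·(-2) + (-6)] = -6.6667.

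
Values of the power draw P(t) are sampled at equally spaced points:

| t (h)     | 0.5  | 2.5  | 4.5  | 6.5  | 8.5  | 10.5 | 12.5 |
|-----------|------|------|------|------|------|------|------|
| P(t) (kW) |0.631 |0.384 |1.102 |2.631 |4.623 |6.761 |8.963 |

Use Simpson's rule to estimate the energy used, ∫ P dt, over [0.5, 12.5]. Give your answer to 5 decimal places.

h = 2, n = 6.
(h/3)·[y₀ + 4y₁ + 2y₂ + 4y₃ + 2y₄ + 4y₅ + y₆] = 0.666667·(60.148) = 40.09867.

40.09867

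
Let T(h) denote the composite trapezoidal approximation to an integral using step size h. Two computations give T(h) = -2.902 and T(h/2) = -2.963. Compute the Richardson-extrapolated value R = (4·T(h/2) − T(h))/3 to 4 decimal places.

-2.9833

R = (4·T(h/2) − T(h)) / 3 = (4·(-2.963) − (-2.902))/3 = (-8.950)/3 = -2.9833.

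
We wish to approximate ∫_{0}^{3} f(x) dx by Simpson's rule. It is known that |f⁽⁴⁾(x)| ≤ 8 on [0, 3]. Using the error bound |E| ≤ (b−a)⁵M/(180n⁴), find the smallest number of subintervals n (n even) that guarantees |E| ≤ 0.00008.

Need 1944/(180n⁴) ≤ 0.00008.
n⁴ ≥ 1944/(180·0.00008) = 135000 ⇒ n ≥ 19.1683, so the smallest even n is 20. (n must be even for Simpson's rule.)

20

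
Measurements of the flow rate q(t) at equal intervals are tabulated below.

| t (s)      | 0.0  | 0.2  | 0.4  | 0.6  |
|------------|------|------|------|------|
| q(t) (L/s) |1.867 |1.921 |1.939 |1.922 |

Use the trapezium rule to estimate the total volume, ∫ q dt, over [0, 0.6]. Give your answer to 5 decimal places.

1.15090

h = 0.2, n = 3.
(h/2)·[y₀ + 2y₁ + 2y₂ + y₃] = 0.1·(11.509) = 1.15090.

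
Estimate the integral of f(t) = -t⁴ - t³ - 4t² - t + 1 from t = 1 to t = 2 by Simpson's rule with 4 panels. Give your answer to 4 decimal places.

h = (2 − 1)/4 = 0.25.
Nodes t₀,…,t₄ = 1, 1.25, 1.5, 1.75, 2.
f(t) = -t⁴ - t³ - 4t² - t + 1: f₀=-6, f₁=-10.89453125, f₂=-17.9375, f₃=-27.73828125, f₄=-41.
(h/3)·[f₀ + 4f₁ + 2f₂ + 4f₃ + f₄] = 0.083333·(-237.40625) = -19.7839.

-19.7839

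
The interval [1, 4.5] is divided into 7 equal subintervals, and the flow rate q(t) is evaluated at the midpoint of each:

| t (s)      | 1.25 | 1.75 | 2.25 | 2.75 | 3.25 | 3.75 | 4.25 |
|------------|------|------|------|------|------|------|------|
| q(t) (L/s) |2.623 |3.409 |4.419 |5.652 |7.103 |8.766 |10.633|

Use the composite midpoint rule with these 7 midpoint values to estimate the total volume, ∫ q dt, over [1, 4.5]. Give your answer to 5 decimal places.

h = 0.5, n = 7.
h·[y(m₁) + y(m₂) + y(m₃) + y(m₄) + y(m₅) + y(m₆) + y(m₇)] = 0.5·(42.605) = 21.30250.

21.30250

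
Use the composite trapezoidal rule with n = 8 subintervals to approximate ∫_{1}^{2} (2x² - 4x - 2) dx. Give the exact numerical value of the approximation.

-3.328125

h = (2 − 1)/8 = 0.125.
Nodes x₀,…,x₈ = 1, 1.125, 1.25, 1.375, 1.5, 1.625, 1.75, 1.875, 2.
f(x) = 2x² - 4x - 2: f₀=-4, f₁=-3.96875, f₂=-3.875, f₃=-3.71875, f₄=-3.5, f₅=-3.21875, f₆=-2.875, f₇=-2.46875, f₈=-2.
(h/2)·[f₀ + 2f₁ + 2f₂ + 2f₃ + 2f₄ + 2f₅ + 2f₆ + 2f₇ + f₈] = 0.0625·(-53.25) = -3.328125.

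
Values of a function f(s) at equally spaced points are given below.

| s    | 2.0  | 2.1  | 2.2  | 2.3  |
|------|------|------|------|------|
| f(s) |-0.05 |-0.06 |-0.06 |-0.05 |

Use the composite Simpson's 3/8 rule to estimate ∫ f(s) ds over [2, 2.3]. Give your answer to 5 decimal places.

h = 0.1, n = 3.
(3h/8)·[y₀ + 3y₁ + 3y₂ + y₃] = 0.0375·(-0.46) = -0.01725.

-0.01725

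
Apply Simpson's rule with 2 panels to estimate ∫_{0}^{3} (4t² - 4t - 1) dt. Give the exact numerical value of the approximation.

15

h = (3 − 0)/2 = 1.5.
Nodes t₀,…,t₂ = 0, 1.5, 3.
f(t) = 4t² - 4t - 1: f₀=-1, f₁=2, f₂=23.
(h/3)·[f₀ + 4f₁ + f₂] = 0.5·(30) = 15.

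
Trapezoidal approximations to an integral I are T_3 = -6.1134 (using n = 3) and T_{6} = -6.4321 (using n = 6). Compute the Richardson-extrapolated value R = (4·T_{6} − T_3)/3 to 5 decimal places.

R = (4·T_{6} − T_3) / 3 = (4·(-6.4321) − (-6.1134))/3 = (-19.6150)/3 = -6.53833.

-6.53833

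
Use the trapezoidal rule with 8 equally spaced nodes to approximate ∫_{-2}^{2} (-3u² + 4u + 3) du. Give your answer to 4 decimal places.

-4.6531

h = (2 − (-2))/7 = 0.571429.
Nodes u₀,…,u₇ = -2, -1.428571, -0.857143, -0.285714, 0.285714, 0.857143, 1.428571, 2.
f(u) = -3u² + 4u + 3: f₀=-17, f₁=-8.836735, f₂=-2.632653, f₃=1.612245, f₄=3.897959, f₅=4.224490, f₆=2.591837, f₇=-1.
(h/2)·[f₀ + 2f₁ + 2f₂ + 2f₃ + 2f₄ + 2f₅ + 2f₆ + f₇] = 0.285714·(-16.285714) = -4.6531.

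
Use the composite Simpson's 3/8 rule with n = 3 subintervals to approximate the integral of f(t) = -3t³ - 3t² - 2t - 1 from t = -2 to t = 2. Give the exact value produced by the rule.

h = (2 − (-2))/3 = 1.333333.
Nodes t₀,…,t₃ = -2, -0.666667, 0.666667, 2.
f(t) = -3t³ - 3t² - 2t - 1: f₀=15, f₁=-0.111111, f₂=-4.555556, f₃=-41.
(3h/8)·[f₀ + 3f₁ + 3f₂ + f₃] = 0.5·(-40) = -20.

-20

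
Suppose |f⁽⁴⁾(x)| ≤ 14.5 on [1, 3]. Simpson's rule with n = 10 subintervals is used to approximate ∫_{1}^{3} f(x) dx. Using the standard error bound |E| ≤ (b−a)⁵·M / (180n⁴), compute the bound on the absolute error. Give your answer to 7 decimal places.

0.0002578

|E| ≤ (2)⁵·14.5 / (180·10⁴) = 464/1800000 = 0.0002578.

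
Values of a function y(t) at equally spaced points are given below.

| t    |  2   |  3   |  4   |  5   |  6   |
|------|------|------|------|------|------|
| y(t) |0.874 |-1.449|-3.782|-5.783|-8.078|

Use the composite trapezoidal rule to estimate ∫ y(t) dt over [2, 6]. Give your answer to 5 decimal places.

h = 1, n = 4.
(h/2)·[y₀ + 2y₁ + 2y₂ + 2y₃ + y₄] = 0.5·(-29.232) = -14.61600.

-14.61600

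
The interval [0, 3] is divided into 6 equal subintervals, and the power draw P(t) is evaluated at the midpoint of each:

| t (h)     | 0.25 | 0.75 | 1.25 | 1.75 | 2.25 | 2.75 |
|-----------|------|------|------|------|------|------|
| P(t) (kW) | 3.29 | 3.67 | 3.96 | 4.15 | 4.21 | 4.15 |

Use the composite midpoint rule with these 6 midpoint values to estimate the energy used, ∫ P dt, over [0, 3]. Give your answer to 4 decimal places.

h = 0.5, n = 6.
h·[y(m₁) + y(m₂) + y(m₃) + y(m₄) + y(m₅) + y(m₆)] = 0.5·(23.43) = 11.7150.

11.7150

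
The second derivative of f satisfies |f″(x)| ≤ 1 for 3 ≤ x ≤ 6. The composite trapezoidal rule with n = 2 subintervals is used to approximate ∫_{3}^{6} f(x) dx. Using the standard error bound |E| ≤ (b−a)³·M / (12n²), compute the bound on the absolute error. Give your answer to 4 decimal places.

|E| ≤ (3)³·1 / (12·2²) = 27/48 = 0.5625.

0.5625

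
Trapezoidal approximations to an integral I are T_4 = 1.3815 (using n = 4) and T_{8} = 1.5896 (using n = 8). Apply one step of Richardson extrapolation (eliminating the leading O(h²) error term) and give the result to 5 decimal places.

1.65897

R = (4·T_{8} − T_4) / 3 = (4·1.5896 − 1.3815)/3 = (4.9769)/3 = 1.65897.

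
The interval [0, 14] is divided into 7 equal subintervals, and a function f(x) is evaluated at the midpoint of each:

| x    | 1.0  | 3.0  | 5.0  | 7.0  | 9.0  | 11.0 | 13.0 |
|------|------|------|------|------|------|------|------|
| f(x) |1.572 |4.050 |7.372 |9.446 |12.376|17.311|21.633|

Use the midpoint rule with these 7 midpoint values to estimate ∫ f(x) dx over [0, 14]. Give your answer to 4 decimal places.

147.5200

h = 2, n = 7.
h·[y(m₁) + y(m₂) + y(m₃) + y(m₄) + y(m₅) + y(m₆) + y(m₇)] = 2·(73.760) = 147.5200.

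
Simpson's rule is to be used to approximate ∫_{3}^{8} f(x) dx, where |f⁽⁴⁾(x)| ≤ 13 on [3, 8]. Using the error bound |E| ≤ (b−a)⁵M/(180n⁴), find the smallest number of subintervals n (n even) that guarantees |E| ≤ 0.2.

Need 40625/(180n⁴) ≤ 0.2.
n⁴ ≥ 40625/(180·0.2) = 1128.47 ⇒ n ≥ 5.7959, so the smallest even n is 6. (n must be even for Simpson's rule.)

6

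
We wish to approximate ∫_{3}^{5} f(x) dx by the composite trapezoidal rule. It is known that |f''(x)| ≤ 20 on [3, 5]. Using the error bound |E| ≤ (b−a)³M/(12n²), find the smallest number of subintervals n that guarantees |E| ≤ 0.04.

19

Need 160/(12n²) ≤ 0.04.
n² ≥ 160/(12·0.04) = 333.333 ⇒ n ≥ 18.2574, so the smallest n is 19.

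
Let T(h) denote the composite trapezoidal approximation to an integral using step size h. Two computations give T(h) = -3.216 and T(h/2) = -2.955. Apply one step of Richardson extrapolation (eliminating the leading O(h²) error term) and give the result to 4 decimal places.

-2.8680

R = (4·T(h/2) − T(h)) / 3 = (4·(-2.955) − (-3.216))/3 = (-8.604)/3 = -2.8680.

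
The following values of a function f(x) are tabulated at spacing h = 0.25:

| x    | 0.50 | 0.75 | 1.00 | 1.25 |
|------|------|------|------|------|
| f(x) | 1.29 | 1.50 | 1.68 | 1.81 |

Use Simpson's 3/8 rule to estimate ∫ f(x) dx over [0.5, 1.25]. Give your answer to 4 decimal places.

1.1850

h = 0.25, n = 3.
(3h/8)·[y₀ + 3y₁ + 3y₂ + y₃] = 0.09375·(12.64) = 1.1850.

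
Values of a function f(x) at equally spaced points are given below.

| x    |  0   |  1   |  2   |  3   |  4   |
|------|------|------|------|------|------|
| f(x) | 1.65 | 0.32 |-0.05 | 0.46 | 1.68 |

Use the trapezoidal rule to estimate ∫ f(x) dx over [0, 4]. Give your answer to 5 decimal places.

2.39500

h = 1, n = 4.
(h/2)·[y₀ + 2y₁ + 2y₂ + 2y₃ + y₄] = 0.5·(4.79) = 2.39500.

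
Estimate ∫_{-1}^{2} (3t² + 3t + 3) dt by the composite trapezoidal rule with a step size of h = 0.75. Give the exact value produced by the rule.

h = (2 − (-1))/4 = 0.75.
Nodes t₀,…,t₄ = -1, -0.25, 0.5, 1.25, 2.
f(t) = 3t² + 3t + 3: f₀=3, f₁=2.4375, f₂=5.25, f₃=11.4375, f₄=21.
(h/2)·[f₀ + 2f₁ + 2f₂ + 2f₃ + f₄] = 0.375·(62.25) = 23.34375.

23.34375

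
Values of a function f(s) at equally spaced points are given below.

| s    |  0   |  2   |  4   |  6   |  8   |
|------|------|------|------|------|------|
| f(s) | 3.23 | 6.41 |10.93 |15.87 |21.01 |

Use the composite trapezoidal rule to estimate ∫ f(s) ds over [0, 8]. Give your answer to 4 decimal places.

90.6600

h = 2, n = 4.
(h/2)·[y₀ + 2y₁ + 2y₂ + 2y₃ + y₄] = 1·(90.66) = 90.6600.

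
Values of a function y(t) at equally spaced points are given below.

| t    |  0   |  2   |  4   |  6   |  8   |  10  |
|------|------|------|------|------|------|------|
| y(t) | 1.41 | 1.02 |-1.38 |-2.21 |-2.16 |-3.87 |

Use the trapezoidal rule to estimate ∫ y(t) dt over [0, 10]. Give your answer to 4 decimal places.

-11.9200

h = 2, n = 5.
(h/2)·[y₀ + 2y₁ + 2y₂ + 2y₃ + 2y₄ + y₅] = 1·(-11.92) = -11.9200.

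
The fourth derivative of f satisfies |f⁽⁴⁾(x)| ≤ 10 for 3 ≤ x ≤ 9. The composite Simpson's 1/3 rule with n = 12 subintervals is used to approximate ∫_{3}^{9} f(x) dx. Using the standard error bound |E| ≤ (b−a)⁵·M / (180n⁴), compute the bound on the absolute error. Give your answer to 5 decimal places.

|E| ≤ (6)⁵·10 / (180·12⁴) = 77760/3732480 = 0.02083.

0.02083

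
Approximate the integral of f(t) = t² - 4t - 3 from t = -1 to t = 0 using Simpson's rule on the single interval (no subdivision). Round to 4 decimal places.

S = (b−a)/6 · [f(-1) + 4f(-0.5) + f(0)] = 0.166667·[2 + 4·(-0.75) + (-3)] = -0.6667.

-0.6667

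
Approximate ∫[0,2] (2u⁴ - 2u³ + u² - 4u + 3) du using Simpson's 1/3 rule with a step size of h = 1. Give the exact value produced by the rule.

6

h = (2 − 0)/2 = 1.
Nodes u₀,…,u₂ = 0, 1, 2.
f(u) = 2u⁴ - 2u³ + u² - 4u + 3: f₀=3, f₁=0, f₂=15.
(h/3)·[f₀ + 4f₁ + f₂] = 0.333333·(18) = 6.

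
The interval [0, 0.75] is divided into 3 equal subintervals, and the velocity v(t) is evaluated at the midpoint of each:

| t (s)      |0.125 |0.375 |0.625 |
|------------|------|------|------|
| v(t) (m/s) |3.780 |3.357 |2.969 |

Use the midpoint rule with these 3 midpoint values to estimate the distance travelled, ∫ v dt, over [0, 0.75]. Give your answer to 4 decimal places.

h = 0.25, n = 3.
h·[y(m₁) + y(m₂) + y(m₃)] = 0.25·(10.106) = 2.5265.

2.5265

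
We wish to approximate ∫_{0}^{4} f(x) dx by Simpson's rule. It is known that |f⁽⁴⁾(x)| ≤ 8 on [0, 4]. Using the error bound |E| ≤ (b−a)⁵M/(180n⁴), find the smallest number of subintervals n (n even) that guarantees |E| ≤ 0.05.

6

Need 8192/(180n⁴) ≤ 0.05.
n⁴ ≥ 8192/(180·0.05) = 910.222 ⇒ n ≥ 5.4927, so the smallest even n is 6. (n must be even for Simpson's rule.)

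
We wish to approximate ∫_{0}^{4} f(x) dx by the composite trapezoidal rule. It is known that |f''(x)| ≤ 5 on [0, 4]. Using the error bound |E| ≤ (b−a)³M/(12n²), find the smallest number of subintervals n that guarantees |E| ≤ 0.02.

Need 320/(12n²) ≤ 0.02.
n² ≥ 320/(12·0.02) = 1333.33 ⇒ n ≥ 36.5148, so the smallest n is 37.

37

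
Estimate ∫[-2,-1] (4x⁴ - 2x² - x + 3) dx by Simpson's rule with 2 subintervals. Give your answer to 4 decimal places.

h = (-1 − (-2))/2 = 0.5.
Nodes x₀,…,x₂ = -2, -1.5, -1.
f(x) = 4x⁴ - 2x² - x + 3: f₀=61, f₁=20.25, f₂=6.
(h/3)·[f₀ + 4f₁ + f₂] = 0.166667·(148) = 24.6667.

24.6667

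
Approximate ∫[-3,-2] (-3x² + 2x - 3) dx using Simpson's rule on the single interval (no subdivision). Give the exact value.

-27

S = (b−a)/6 · [f(-3) + 4f(-2.5) + f(-2)] = 0.166667·[(-36) + 4·(-26.75) + (-19)] = -27.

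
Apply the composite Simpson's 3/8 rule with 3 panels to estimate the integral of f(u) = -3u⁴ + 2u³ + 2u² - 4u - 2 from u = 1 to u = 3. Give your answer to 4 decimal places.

h = (3 − 1)/3 = 0.666667.
Nodes u₀,…,u₃ = 1, 1.666667, 2.333333, 3.
f(u) = -3u⁴ + 2u³ + 2u² - 4u - 2: f₀=-5, f₁=-17, f₂=-63.962963, f₃=-185.
(3h/8)·[f₀ + 3f₁ + 3f₂ + f₃] = 0.25·(-432.888889) = -108.2222.

-108.2222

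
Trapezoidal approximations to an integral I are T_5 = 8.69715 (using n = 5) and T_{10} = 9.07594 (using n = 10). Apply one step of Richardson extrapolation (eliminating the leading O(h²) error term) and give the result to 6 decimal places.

R = (4·T_{10} − T_5) / 3 = (4·9.07594 − 8.69715)/3 = (27.60661)/3 = 9.202203.

9.202203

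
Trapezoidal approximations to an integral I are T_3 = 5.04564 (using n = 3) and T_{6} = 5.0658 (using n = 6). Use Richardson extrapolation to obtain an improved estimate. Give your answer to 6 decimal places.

R = (4·T_{6} − T_3) / 3 = (4·5.0658 − 5.04564)/3 = (15.21756)/3 = 5.072520.

5.072520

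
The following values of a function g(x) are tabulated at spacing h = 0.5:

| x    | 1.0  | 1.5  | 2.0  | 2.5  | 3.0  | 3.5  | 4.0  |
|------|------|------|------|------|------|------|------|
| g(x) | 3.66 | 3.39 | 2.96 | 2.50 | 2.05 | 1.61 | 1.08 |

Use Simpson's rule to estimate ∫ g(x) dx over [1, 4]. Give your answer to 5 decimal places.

h = 0.5, n = 6.
(h/3)·[y₀ + 4y₁ + 2y₂ + 4y₃ + 2y₄ + 4y₅ + y₆] = 0.166667·(44.76) = 7.46000.

7.46000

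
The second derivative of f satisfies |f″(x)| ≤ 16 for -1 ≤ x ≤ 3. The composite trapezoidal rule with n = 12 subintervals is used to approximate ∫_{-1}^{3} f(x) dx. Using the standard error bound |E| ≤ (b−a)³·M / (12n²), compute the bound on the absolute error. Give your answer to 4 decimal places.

0.5926

|E| ≤ (4)³·16 / (12·12²) = 1024/1728 = 0.5926.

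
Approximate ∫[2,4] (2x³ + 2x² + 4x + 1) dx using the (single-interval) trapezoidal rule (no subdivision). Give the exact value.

T = (b−a)/2 · [f(2) + f(4)] = 1·[33 + 177] = 210.

210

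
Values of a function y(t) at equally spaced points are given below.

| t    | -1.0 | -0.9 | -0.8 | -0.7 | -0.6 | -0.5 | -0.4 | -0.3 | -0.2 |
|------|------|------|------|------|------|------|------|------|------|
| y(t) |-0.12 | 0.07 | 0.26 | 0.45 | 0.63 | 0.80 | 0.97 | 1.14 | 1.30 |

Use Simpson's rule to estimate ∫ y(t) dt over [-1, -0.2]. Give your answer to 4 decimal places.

h = 0.1, n = 8.
(h/3)·[y₀ + 4y₁ + 2y₂ + 4y₃ + 2y₄ + 4y₅ + 2y₆ + 4y₇ + y₈] = 0.033333·(14.74) = 0.4913.

0.4913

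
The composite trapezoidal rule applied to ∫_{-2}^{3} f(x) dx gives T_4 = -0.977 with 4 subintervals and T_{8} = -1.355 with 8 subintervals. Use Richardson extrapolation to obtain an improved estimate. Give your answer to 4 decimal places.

R = (4·T_{8} − T_4) / 3 = (4·(-1.355) − (-0.977))/3 = (-4.443)/3 = -1.4810.

-1.4810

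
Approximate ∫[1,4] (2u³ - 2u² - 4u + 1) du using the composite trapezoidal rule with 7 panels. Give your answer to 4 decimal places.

59.6939

h = (4 − 1)/7 = 0.428571.
Nodes u₀,…,u₇ = 1, 1.428571, 1.857143, 2.285714, 2.714286, 3.142857, 3.571429, 4.
f(u) = 2u³ - 2u² - 4u + 1: f₀=-3, f₁=-2.965015, f₂=-0.516035, f₃=5.291545, f₄=15.402332, f₅=30.760933, f₆=52.311953, f₇=81.
(h/2)·[f₀ + 2f₁ + 2f₂ + 2f₃ + 2f₄ + 2f₅ + 2f₆ + f₇] = 0.214286·(278.571429) = 59.6939.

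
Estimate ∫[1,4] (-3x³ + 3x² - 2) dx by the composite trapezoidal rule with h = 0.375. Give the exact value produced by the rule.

-135.62109375

h = (4 − 1)/8 = 0.375.
Nodes x₀,…,x₈ = 1, 1.375, 1.75, 2.125, 2.5, 2.875, 3.25, 3.625, 4.
f(x) = -3x³ + 3x² - 2: f₀=-2, f₁=-4.126953125, f₂=-8.890625, f₃=-17.240234375, f₄=-30.125, f₅=-48.494140625, f₆=-73.296875, f₇=-105.482421875, f₈=-146.
(h/2)·[f₀ + 2f₁ + 2f₂ + 2f₃ + 2f₄ + 2f₅ + 2f₆ + 2f₇ + f₈] = 0.1875·(-723.3125) = -135.62109375.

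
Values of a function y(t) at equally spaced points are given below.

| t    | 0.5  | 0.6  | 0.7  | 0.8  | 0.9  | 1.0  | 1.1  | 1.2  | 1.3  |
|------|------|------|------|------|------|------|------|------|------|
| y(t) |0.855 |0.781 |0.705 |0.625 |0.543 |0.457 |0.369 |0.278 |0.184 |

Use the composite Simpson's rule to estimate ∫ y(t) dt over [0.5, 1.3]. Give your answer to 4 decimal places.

h = 0.1, n = 8.
(h/3)·[y₀ + 4y₁ + 2y₂ + 4y₃ + 2y₄ + 4y₅ + 2y₆ + 4y₇ + y₈] = 0.033333·(12.837) = 0.4279.

0.4279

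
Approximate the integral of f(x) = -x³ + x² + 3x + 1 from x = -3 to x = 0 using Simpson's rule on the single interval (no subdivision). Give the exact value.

18.75

S = (b−a)/6 · [f(-3) + 4f(-1.5) + f(0)] = 0.5·[28 + 4·2.125 + 1] = 18.75.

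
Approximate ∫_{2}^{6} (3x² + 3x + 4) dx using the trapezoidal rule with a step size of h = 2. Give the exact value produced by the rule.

h = (6 − 2)/2 = 2.
Nodes x₀,…,x₂ = 2, 4, 6.
f(x) = 3x² + 3x + 4: f₀=22, f₁=64, f₂=130.
(h/2)·[f₀ + 2f₁ + f₂] = 1·(280) = 280.

280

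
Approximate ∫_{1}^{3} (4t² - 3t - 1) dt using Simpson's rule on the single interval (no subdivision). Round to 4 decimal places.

20.6667

S = (b−a)/6 · [f(1) + 4f(2) + f(3)] = 0.333333·[0 + 4·9 + 26] = 20.6667.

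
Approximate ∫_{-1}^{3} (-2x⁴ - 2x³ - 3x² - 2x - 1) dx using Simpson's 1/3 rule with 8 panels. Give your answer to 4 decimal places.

h = (3 − (-1))/8 = 0.5.
Nodes x₀,…,x₈ = -1, -0.5, 0, 0.5, 1, 1.5, 2, 2.5, 3.
f(x) = -2x⁴ - 2x³ - 3x² - 2x - 1: f₀=-2, f₁=-0.625, f₂=-1, f₃=-3.125, f₄=-10, f₅=-27.625, f₆=-65, f₇=-134.125, f₈=-250.
(h/3)·[f₀ + 4f₁ + 2f₂ + 4f₃ + 2f₄ + 4f₅ + 2f₆ + 4f₇ + f₈] = 0.166667·(-1066) = -177.6667.

-177.6667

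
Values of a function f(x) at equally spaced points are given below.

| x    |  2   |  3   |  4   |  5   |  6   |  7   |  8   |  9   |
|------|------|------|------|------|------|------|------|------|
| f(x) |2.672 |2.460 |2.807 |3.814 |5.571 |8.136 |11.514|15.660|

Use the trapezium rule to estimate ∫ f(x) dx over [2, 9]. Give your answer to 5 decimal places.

h = 1, n = 7.
(h/2)·[y₀ + 2y₁ + 2y₂ + 2y₃ + 2y₄ + 2y₅ + 2y₆ + y₇] = 0.5·(86.936) = 43.46800.

43.46800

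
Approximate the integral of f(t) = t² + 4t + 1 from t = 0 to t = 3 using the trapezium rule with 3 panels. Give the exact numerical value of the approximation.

h = (3 − 0)/3 = 1.
Nodes t₀,…,t₃ = 0, 1, 2, 3.
f(t) = t² + 4t + 1: f₀=1, f₁=6, f₂=13, f₃=22.
(h/2)·[f₀ + 2f₁ + 2f₂ + f₃] = 0.5·(61) = 30.5.

30.5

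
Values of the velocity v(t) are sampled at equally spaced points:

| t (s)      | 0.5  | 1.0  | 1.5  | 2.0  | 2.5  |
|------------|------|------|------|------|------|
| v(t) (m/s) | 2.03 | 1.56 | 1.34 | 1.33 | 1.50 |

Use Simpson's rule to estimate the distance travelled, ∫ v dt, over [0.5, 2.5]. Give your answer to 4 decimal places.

h = 0.5, n = 4.
(h/3)·[y₀ + 4y₁ + 2y₂ + 4y₃ + y₄] = 0.166667·(17.77) = 2.9617.

2.9617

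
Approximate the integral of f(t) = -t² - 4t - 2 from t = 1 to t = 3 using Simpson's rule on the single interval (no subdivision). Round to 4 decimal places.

-28.6667

S = (b−a)/6 · [f(1) + 4f(2) + f(3)] = 0.333333·[(-7) + 4·(-14) + (-23)] = -28.6667.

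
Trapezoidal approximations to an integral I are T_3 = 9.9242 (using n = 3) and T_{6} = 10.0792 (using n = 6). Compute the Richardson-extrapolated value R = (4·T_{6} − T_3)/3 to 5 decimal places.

10.13087

R = (4·T_{6} − T_3) / 3 = (4·10.0792 − 9.9242)/3 = (30.3926)/3 = 10.13087.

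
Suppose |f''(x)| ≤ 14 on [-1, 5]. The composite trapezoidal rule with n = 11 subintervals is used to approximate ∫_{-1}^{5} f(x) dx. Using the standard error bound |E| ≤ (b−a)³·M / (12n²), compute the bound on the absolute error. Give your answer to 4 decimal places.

2.0826

|E| ≤ (6)³·14 / (12·11²) = 3024/1452 = 2.0826.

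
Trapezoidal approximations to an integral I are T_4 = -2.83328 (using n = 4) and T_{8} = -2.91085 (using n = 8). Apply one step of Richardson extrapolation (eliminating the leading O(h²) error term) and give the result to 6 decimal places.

R = (4·T_{8} − T_4) / 3 = (4·(-2.91085) − (-2.83328))/3 = (-8.81012)/3 = -2.936707.

-2.936707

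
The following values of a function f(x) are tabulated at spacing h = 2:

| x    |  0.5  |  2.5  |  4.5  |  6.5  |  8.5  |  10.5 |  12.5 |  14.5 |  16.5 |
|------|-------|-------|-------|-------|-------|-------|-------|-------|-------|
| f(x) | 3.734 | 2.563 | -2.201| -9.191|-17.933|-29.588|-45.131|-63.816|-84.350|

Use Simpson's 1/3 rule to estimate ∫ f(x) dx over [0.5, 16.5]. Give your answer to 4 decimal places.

-407.5160

h = 2, n = 8.
(h/3)·[y₀ + 4y₁ + 2y₂ + 4y₃ + 2y₄ + 4y₅ + 2y₆ + 4y₇ + y₈] = 0.666667·(-611.274) = -407.5160.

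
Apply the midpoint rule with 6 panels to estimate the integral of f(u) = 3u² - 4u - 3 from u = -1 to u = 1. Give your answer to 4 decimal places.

-4.0556

h = (1 − (-1))/6 = 0.333333.
Midpoints m₁,…,m₆ = -0.833333, -0.5, -0.166667, 0.166667, 0.5, 0.833333.
f(m₁)=2.416667, f(m₂)=-0.25, f(m₃)=-2.25, f(m₄)=-3.583333, f(m₅)=-4.25, f(m₆)=-4.25.
h·[f(m₁) + f(m₂) + f(m₃) + f(m₄) + f(m₅) + f(m₆)] = 0.333333·(-12.166667) = -4.0556.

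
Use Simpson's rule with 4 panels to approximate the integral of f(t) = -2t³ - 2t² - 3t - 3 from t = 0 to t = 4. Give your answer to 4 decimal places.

h = (4 − 0)/4 = 1.
Nodes t₀,…,t₄ = 0, 1, 2, 3, 4.
f(t) = -2t³ - 2t² - 3t - 3: f₀=-3, f₁=-10, f₂=-33, f₃=-84, f₄=-175.
(h/3)·[f₀ + 4f₁ + 2f₂ + 4f₃ + f₄] = 0.333333·(-620) = -206.6667.

-206.6667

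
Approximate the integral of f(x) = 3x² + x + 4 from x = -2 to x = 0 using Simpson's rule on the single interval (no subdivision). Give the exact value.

14

S = (b−a)/6 · [f(-2) + 4f(-1) + f(0)] = 0.333333·[14 + 4·6 + 4] = 14.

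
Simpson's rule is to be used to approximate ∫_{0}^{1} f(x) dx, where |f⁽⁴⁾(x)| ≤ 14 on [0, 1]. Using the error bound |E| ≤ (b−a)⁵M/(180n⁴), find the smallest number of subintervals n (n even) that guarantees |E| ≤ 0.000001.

Need 14/(180n⁴) ≤ 0.000001.
n⁴ ≥ 14/(180·0.000001) = 77777.8 ⇒ n ≥ 16.6999, so the smallest even n is 18. (n must be even for Simpson's rule.)

18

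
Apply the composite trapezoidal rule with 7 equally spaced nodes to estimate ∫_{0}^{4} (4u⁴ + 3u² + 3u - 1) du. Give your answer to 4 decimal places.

h = (4 − 0)/6 = 0.666667.
Nodes u₀,…,u₆ = 0, 0.666667, 1.333333, 2, 2.666667, 3.333333, 4.
f(u) = 4u⁴ + 3u² + 3u - 1: f₀=-1, f₁=3.123457, f₂=20.975309, f₃=81, f₄=230.604938, f₅=536.160494, f₆=1083.
(h/2)·[f₀ + 2f₁ + 2f₂ + 2f₃ + 2f₄ + 2f₅ + f₆] = 0.333333·(2825.728395) = 941.9095.

941.9095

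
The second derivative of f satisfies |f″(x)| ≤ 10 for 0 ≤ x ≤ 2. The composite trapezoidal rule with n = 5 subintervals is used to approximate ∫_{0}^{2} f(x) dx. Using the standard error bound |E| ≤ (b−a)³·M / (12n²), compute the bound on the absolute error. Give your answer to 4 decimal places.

0.2667

|E| ≤ (2)³·10 / (12·5²) = 80/300 = 0.2667.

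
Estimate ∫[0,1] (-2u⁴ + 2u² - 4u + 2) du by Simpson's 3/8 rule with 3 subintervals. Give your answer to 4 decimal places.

h = (1 − 0)/3 = 0.333333.
Nodes u₀,…,u₃ = 0, 0.333333, 0.666667, 1.
f(u) = -2u⁴ + 2u² - 4u + 2: f₀=2, f₁=0.864198, f₂=-0.172840, f₃=-2.
(3h/8)·[f₀ + 3f₁ + 3f₂ + f₃] = 0.125·(2.074074) = 0.2593.

0.2593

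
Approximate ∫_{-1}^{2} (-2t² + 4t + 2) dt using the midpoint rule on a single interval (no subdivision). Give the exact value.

M = (b−a)·f(0.5) = 3·(3.5) = 10.5.

10.5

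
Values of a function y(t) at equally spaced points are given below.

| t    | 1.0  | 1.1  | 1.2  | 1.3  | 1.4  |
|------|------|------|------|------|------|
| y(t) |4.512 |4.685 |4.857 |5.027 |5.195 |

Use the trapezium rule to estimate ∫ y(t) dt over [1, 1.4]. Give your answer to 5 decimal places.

h = 0.1, n = 4.
(h/2)·[y₀ + 2y₁ + 2y₂ + 2y₃ + y₄] = 0.05·(38.845) = 1.94225.

1.94225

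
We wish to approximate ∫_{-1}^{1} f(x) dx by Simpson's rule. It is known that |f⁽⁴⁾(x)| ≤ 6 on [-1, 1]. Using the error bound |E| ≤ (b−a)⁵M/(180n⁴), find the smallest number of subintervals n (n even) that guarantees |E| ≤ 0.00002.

Need 192/(180n⁴) ≤ 0.00002.
n⁴ ≥ 192/(180·0.00002) = 53333.3 ⇒ n ≥ 15.1967, so the smallest even n is 16. (n must be even for Simpson's rule.)

16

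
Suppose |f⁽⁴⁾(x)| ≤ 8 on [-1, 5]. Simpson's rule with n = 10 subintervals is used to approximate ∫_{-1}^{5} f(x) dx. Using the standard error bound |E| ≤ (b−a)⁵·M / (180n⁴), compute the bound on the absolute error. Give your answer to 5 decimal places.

0.03456

|E| ≤ (6)⁵·8 / (180·10⁴) = 62208/1800000 = 0.03456.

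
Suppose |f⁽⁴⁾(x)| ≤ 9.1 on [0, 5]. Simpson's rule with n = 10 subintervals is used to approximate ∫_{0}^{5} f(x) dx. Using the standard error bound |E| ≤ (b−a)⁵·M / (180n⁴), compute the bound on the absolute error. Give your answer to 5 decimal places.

0.01580

|E| ≤ (5)⁵·9.1 / (180·10⁴) = 28437.5/1800000 = 0.01580.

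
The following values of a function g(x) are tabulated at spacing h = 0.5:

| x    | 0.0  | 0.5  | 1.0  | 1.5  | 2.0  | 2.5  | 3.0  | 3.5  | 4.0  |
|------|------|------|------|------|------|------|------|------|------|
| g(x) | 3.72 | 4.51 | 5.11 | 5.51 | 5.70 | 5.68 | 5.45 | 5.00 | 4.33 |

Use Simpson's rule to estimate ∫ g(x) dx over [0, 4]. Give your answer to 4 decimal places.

h = 0.5, n = 8.
(h/3)·[y₀ + 4y₁ + 2y₂ + 4y₃ + 2y₄ + 4y₅ + 2y₆ + 4y₇ + y₈] = 0.166667·(123.37) = 20.5617.

20.5617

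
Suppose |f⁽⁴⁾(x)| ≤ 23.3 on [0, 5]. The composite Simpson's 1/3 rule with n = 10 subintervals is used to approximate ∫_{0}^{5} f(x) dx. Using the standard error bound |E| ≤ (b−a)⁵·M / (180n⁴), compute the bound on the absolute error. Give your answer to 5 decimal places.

|E| ≤ (5)⁵·23.3 / (180·10⁴) = 72812.5/1800000 = 0.04045.

0.04045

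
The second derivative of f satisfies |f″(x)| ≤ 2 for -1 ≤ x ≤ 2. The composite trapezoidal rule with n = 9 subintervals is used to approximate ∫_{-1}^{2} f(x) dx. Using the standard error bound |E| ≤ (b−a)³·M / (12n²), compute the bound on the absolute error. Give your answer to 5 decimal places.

0.05556

|E| ≤ (3)³·2 / (12·9²) = 54/972 = 0.05556.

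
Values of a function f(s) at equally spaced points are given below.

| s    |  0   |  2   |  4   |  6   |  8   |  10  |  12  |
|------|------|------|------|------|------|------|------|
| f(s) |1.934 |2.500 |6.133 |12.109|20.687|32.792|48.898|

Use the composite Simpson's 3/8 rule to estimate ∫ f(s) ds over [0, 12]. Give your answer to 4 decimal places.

196.0395

h = 2, n = 6.
(3h/8)·[y₀ + 3y₁ + 3y₂ + 2y₃ + 3y₄ + 3y₅ + y₆] = 0.75·(261.386) = 196.0395.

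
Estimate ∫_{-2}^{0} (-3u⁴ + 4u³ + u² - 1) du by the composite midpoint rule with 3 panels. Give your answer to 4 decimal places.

-31.9753

h = (0 − (-2))/3 = 0.666667.
Midpoints m₁,…,m₃ = -1.666667, -1, -0.333333.
f(m₁)=-39.888889, f(m₂)=-7, f(m₃)=-1.074074.
h·[f(m₁) + f(m₂) + f(m₃)] = 0.666667·(-47.962963) = -31.9753.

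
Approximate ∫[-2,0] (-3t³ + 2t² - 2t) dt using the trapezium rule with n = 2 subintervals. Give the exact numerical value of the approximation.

h = (0 − (-2))/2 = 1.
Nodes t₀,…,t₂ = -2, -1, 0.
f(t) = -3t³ + 2t² - 2t: f₀=36, f₁=7, f₂=0.
(h/2)·[f₀ + 2f₁ + f₂] = 0.5·(50) = 25.

25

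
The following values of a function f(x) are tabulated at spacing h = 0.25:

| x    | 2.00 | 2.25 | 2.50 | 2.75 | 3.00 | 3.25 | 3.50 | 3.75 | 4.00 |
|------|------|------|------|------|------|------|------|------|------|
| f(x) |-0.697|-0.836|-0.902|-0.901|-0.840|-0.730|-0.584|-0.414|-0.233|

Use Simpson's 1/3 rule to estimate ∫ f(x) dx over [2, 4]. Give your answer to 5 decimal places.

h = 0.25, n = 8.
(h/3)·[y₀ + 4y₁ + 2y₂ + 4y₃ + 2y₄ + 4y₅ + 2y₆ + 4y₇ + y₈] = 0.083333·(-17.106) = -1.42550.

-1.42550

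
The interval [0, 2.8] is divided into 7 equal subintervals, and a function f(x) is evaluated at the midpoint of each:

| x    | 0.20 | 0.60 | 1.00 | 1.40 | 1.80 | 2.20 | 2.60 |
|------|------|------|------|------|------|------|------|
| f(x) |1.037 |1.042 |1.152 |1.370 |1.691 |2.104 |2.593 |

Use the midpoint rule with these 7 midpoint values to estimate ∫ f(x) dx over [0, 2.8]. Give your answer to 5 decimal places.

h = 0.4, n = 7.
h·[y(m₁) + y(m₂) + y(m₃) + y(m₄) + y(m₅) + y(m₆) + y(m₇)] = 0.4·(10.989) = 4.39560.

4.39560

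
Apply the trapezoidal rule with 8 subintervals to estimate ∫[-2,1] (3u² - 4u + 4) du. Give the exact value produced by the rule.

h = (1 − (-2))/8 = 0.375.
Nodes u₀,…,u₈ = -2, -1.625, -1.25, -0.875, -0.5, -0.125, 0.25, 0.625, 1.
f(u) = 3u² - 4u + 4: f₀=24, f₁=18.421875, f₂=13.6875, f₃=9.796875, f₄=6.75, f₅=4.546875, f₆=3.1875, f₇=2.671875, f₈=3.
(h/2)·[f₀ + 2f₁ + 2f₂ + 2f₃ + 2f₄ + 2f₅ + 2f₆ + 2f₇ + f₈] = 0.1875·(145.125) = 27.2109375.

27.2109375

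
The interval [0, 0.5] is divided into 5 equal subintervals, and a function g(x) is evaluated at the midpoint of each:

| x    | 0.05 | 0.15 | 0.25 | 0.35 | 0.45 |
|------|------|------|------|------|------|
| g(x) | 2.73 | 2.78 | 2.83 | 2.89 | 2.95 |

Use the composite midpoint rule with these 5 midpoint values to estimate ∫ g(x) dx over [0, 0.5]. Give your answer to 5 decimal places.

h = 0.1, n = 5.
h·[y(m₁) + y(m₂) + y(m₃) + y(m₄) + y(m₅)] = 0.1·(14.18) = 1.41800.

1.41800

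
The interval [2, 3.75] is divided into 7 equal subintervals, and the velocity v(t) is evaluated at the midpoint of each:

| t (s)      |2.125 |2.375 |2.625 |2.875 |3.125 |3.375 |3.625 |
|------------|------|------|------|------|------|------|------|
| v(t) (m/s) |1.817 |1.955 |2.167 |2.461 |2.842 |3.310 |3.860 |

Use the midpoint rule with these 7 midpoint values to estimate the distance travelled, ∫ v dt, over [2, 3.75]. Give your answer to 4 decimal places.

4.6030

h = 0.25, n = 7.
h·[y(m₁) + y(m₂) + y(m₃) + y(m₄) + y(m₅) + y(m₆) + y(m₇)] = 0.25·(18.412) = 4.6030.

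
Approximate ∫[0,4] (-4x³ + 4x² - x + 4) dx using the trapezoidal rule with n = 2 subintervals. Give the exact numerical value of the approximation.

-216

h = (4 − 0)/2 = 2.
Nodes x₀,…,x₂ = 0, 2, 4.
f(x) = -4x³ + 4x² - x + 4: f₀=4, f₁=-14, f₂=-192.
(h/2)·[f₀ + 2f₁ + f₂] = 1·(-216) = -216.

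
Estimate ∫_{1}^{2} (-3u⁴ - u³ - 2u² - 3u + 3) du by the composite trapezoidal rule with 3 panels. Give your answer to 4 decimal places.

h = (2 − 1)/3 = 0.333333.
Nodes u₀,…,u₃ = 1, 1.333333, 1.666667, 2.
f(u) = -3u⁴ - u³ - 2u² - 3u + 3: f₀=-6, f₁=-16.407407, f₂=-35.333333, f₃=-67.
(h/2)·[f₀ + 2f₁ + 2f₂ + f₃] = 0.166667·(-176.481481) = -29.4136.

-29.4136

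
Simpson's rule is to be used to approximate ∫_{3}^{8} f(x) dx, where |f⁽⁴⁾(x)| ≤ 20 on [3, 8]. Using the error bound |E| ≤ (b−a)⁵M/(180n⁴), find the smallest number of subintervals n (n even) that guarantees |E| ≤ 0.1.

8

Need 62500/(180n⁴) ≤ 0.1.
n⁴ ≥ 62500/(180·0.1) = 3472.22 ⇒ n ≥ 7.6763, so the smallest even n is 8. (n must be even for Simpson's rule.)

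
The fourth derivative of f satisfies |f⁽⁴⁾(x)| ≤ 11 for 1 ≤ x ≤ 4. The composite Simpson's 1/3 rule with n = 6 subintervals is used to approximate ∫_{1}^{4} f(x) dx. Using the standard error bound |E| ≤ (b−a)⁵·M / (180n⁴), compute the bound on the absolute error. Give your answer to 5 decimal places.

|E| ≤ (3)⁵·11 / (180·6⁴) = 2673/233280 = 0.01146.

0.01146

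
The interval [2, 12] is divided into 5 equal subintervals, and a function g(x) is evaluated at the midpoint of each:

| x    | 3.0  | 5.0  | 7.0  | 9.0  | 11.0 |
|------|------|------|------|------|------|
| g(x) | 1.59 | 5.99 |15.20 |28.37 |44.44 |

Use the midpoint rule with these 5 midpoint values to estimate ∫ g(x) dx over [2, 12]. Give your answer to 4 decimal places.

h = 2, n = 5.
h·[y(m₁) + y(m₂) + y(m₃) + y(m₄) + y(m₅)] = 2·(95.59) = 191.1800.

191.1800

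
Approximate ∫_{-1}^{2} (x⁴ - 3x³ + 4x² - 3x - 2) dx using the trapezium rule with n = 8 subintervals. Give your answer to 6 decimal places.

h = (2 − (-1))/8 = 0.375.
Nodes x₀,…,x₈ = -1, -0.625, -0.25, 0.125, 0.5, 0.875, 1.25, 1.625, 2.
f(x) = x⁴ - 3x³ + 4x² - 3x - 2: f₀=9, f₁=2.322509765625, f₂=-0.94921875, f₃=-2.318115234375, f₄=-2.8125, f₅=-2.986083984375, f₆=-2.91796875, f₇=-2.212646484375, f₈=0.
(h/2)·[f₀ + 2f₁ + 2f₂ + 2f₃ + 2f₄ + 2f₅ + 2f₆ + 2f₇ + f₈] = 0.1875·(-14.748046875) = -2.765259.

-2.765259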